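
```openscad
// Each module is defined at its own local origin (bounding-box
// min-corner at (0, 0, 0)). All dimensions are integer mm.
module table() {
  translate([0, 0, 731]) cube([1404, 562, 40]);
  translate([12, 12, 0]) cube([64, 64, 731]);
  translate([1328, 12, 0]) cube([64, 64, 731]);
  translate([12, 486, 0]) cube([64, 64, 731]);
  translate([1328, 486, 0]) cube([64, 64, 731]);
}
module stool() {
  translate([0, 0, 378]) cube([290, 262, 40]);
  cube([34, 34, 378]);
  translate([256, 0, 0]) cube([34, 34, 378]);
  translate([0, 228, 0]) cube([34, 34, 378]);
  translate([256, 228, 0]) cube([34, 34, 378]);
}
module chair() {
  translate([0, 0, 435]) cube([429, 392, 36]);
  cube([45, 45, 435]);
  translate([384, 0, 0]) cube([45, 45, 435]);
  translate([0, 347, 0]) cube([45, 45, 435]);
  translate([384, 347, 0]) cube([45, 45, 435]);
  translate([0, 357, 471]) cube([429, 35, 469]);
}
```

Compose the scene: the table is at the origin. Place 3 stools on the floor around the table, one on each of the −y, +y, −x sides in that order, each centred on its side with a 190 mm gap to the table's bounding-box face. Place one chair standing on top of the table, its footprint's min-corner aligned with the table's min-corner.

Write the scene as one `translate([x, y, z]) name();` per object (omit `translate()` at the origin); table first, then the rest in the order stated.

table();
translate([557, -452, 0]) stool();
translate([557, 752, 0]) stool();
translate([-480, 150, 0]) stool();
translate([0, 0, 771]) chair();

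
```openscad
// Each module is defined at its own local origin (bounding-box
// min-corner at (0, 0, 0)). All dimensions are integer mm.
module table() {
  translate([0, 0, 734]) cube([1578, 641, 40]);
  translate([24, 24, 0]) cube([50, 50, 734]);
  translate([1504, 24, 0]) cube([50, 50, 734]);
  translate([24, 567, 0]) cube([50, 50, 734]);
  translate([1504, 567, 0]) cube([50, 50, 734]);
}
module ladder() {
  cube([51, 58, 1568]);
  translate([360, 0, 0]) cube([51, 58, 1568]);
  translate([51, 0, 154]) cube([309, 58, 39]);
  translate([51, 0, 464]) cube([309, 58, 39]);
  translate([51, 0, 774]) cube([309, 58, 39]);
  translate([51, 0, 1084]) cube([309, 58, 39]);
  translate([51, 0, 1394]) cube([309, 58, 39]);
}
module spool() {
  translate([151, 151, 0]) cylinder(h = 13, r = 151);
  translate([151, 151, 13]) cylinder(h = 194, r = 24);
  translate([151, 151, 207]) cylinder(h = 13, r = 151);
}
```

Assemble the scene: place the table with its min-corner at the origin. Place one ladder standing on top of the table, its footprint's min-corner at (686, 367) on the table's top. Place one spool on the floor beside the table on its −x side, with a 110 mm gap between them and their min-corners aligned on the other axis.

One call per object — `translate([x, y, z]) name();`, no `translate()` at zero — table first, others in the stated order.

table();
translate([686, 367, 774]) ladder();
translate([-412, 0, 0]) spool();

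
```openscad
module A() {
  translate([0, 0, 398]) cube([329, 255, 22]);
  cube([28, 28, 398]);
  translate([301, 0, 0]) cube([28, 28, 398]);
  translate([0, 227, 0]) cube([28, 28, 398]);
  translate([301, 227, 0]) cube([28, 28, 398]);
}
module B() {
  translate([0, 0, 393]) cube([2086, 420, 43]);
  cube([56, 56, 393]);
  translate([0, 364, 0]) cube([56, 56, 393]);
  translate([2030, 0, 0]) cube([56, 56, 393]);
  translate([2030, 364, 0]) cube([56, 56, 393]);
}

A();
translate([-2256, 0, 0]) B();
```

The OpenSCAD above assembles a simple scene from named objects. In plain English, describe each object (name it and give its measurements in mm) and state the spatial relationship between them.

A is a four-legged stool. The seat is a 329×255×22 mm slab whose top surface is at z = 420 mm; four square legs, each 28×28 mm in cross-section, run from the floor (z = 0) to the underside of the seat, each flush with a corner of the seat.

B is a long wooden bench with a 2086 mm (x) × 420 mm (y) seat, 43 mm thick, its top surface 436 mm above the floor. Four 56 mm square legs at the seat corners, flush with the edges, run from z = 0 to the seat underside.

The bench is on the floor beside the stool on its −x side.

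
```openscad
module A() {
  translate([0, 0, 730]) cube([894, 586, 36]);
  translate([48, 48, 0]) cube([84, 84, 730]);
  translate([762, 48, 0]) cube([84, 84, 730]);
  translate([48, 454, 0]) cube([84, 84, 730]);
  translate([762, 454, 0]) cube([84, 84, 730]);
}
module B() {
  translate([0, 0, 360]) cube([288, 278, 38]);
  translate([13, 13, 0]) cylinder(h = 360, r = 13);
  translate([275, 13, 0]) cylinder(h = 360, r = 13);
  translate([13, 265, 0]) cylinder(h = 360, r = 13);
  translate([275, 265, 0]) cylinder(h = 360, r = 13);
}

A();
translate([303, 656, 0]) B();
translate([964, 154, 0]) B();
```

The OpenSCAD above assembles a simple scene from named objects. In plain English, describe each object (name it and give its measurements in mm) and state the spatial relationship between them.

A is a table: top 894 mm (x) × 586 mm (y), 36 mm thick, upper face at z = 766 mm, on four 84×84 mm square legs, each inset 48 mm from the nearest pair of top edges, running from z = 0 to the bottom of the top.

B is a simple wooden stool: a rectangular seat 288 mm (x) by 278 mm (y), 38 mm thick, top face at z = 398 mm, on four round legs, each 26 mm in diameter. The legs rest on z = 0, each leg's axis is inset half a diameter from the nearest pair of seat edges (so the leg's bounding box is flush with the corner).

Two stools sit around the table at the +y, +x sides.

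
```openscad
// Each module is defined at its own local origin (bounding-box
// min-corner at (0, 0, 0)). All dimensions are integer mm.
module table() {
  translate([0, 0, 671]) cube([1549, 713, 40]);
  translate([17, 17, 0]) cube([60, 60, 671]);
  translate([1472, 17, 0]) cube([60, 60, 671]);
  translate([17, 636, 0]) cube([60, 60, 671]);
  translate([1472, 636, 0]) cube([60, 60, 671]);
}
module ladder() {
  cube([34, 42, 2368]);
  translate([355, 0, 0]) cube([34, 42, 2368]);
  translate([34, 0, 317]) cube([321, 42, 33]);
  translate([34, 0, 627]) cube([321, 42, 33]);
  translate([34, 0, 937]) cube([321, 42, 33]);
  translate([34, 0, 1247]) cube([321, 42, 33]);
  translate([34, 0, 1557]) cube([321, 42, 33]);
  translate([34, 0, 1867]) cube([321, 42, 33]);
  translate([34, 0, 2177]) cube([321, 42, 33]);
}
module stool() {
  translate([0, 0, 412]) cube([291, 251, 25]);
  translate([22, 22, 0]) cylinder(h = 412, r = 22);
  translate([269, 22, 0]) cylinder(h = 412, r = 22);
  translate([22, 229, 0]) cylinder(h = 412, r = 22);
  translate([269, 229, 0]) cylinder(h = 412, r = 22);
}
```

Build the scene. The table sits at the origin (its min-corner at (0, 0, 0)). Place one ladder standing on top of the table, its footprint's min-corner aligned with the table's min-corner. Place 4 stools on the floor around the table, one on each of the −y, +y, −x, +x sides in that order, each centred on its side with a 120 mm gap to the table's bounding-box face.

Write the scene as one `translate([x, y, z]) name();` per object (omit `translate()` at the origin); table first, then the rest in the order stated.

table();
translate([0, 0, 711]) ladder();
translate([629, -371, 0]) stool();
translate([629, 833, 0]) stool();
translate([-411, 231, 0]) stool();
translate([1669, 231, 0]) stool();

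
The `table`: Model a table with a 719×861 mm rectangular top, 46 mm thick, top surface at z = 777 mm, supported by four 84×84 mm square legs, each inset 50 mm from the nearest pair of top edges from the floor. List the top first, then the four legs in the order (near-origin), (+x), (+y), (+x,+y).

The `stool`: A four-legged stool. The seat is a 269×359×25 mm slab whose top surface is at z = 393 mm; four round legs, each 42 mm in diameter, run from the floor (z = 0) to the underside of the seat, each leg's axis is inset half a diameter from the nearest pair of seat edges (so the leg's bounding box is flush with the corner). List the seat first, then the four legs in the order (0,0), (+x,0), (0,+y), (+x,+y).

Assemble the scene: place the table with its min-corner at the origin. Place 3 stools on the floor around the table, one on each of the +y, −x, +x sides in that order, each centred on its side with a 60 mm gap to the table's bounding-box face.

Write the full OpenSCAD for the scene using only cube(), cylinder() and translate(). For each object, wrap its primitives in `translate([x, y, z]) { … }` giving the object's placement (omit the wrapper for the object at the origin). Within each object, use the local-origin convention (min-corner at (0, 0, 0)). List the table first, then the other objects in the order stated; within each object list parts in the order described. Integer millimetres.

translate([0, 0, 731]) cube([719, 861, 46]);
translate([50, 50, 0]) cube([84, 84, 731]);
translate([585, 50, 0]) cube([84, 84, 731]);
translate([50, 727, 0]) cube([84, 84, 731]);
translate([585, 727, 0]) cube([84, 84, 731]);
translate([225, 921, 0]) {
  translate([0, 0, 368]) cube([269, 359, 25]);
  translate([21, 21, 0]) cylinder(h = 368, r = 21);
  translate([248, 21, 0]) cylinder(h = 368, r = 21);
  translate([21, 338, 0]) cylinder(h = 368, r = 21);
  translate([248, 338, 0]) cylinder(h = 368, r = 21);
}
translate([-329, 251, 0]) {
  translate([0, 0, 368]) cube([269, 359, 25]);
  translate([21, 21, 0]) cylinder(h = 368, r = 21);
  translate([248, 21, 0]) cylinder(h = 368, r = 21);
  translate([21, 338, 0]) cylinder(h = 368, r = 21);
  translate([248, 338, 0]) cylinder(h = 368, r = 21);
}
translate([779, 251, 0]) {
  translate([0, 0, 368]) cube([269, 359, 25]);
  translate([21, 21, 0]) cylinder(h = 368, r = 21);
  translate([248, 21, 0]) cylinder(h = 368, r = 21);
  translate([21, 338, 0]) cylinder(h = 368, r = 21);
  translate([248, 338, 0]) cylinder(h = 368, r = 21);
}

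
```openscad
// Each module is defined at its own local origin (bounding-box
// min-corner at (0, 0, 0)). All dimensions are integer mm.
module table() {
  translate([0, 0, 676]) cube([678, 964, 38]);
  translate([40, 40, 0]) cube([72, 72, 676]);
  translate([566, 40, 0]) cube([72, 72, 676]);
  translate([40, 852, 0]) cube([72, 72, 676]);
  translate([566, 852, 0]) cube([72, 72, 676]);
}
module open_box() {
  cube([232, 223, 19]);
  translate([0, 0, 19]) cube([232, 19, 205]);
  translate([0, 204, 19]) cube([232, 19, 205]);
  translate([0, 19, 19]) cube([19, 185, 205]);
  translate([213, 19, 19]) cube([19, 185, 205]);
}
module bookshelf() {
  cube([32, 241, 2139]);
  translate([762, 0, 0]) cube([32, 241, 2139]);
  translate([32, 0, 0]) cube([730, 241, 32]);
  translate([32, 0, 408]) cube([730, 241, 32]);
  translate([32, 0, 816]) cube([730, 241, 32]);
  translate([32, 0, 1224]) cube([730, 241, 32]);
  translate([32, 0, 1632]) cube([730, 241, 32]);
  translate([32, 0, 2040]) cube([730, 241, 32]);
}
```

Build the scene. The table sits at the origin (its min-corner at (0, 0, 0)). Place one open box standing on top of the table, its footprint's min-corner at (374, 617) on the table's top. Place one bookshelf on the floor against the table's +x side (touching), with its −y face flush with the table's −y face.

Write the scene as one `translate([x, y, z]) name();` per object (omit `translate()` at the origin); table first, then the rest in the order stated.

table();
translate([374, 617, 714]) open_box();
translate([678, 0, 0]) bookshelf();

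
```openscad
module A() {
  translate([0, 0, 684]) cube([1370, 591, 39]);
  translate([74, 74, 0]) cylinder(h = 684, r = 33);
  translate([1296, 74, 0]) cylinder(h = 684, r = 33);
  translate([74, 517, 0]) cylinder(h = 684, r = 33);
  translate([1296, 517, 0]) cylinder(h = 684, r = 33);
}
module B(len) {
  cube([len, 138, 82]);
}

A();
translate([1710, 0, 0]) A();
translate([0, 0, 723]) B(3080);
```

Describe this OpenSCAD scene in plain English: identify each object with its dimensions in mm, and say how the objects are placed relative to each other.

A is a table with a 1370×591 mm rectangular top, 39 mm thick, top surface at z = 723 mm, supported by four round legs of 66 mm diameter, each leg's bounding box inset 41 mm from the nearest pair of top edges, running from the floor.

B is a rectangular beam 3080 mm long (x), 138 mm deep (y), 82 mm thick (z).

The beam spans the tops of two tables placed 340 mm apart, resting at z = 723 mm.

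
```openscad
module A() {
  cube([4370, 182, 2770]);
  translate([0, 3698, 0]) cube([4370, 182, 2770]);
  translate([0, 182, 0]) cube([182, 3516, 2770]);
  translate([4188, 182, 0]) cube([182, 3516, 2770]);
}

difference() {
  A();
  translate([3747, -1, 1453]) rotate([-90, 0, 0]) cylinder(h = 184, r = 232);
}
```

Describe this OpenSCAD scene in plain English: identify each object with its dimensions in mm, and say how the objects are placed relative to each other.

A is the wall frame of a small rectangular building: four walls, each 2770 mm tall and 182 mm thick, enclosing a footprint 4370 mm (x) by 3880 mm (y) outside-to-outside, with no floor or roof. The front and back walls (the −y and +y sides) span the full width; the two side walls fit between them.

The house frame has a circular hole of radius 232 mm through its front wall, centred at (x = 3747, z = 1453).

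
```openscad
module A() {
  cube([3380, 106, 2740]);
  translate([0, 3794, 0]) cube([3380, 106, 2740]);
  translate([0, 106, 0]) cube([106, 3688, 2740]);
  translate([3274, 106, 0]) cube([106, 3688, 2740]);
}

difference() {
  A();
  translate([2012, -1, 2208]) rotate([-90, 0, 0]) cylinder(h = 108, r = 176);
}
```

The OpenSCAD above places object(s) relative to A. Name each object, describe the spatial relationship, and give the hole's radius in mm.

A is a house frame. The house frame has a circular hole through its front wall. The hole's radius is 176 mm.

The subtracted cylinder has r = 176 mm.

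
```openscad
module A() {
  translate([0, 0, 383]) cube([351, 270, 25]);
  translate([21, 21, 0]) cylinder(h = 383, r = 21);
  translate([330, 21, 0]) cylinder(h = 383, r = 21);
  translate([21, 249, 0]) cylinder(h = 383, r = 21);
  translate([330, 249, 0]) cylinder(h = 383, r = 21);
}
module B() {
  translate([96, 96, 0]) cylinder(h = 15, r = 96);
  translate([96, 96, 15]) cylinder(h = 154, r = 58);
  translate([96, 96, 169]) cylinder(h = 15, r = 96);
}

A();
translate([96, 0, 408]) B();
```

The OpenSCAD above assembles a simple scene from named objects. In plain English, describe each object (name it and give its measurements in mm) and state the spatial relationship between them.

A is a four-legged stool. The seat is a 351×270×25 mm slab whose top surface is at z = 408 mm; four round legs, each 42 mm in diameter, run from the floor (z = 0) to the underside of the seat, each leg's axis is inset half a diameter from the nearest pair of seat edges (so the leg's bounding box is flush with the corner).

B is a spool: two coaxial disc flanges of radius 96 mm and thickness 15 mm, joined by a core cylinder of radius 58 mm and height 154 mm. The lower flange rests on z = 0 and the three cylinders share a vertical axis.

The spool is on top of the stool.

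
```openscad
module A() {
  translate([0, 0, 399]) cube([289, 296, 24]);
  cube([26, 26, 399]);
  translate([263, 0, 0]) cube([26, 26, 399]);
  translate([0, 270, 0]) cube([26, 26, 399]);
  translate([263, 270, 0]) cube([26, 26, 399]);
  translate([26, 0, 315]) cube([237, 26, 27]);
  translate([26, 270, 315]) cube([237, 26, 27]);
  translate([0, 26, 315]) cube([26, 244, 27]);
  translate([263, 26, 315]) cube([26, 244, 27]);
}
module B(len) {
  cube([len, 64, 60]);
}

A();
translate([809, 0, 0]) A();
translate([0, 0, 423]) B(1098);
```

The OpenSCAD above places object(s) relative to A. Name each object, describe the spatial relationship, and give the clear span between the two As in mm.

Second stool starts at x = 809; first ends at x = 289; clear span = 809 − 289 = 520 mm.

A is a stool. B is a beam. A beam spans the tops of two stools. The clear span between the two stools is 520 mm.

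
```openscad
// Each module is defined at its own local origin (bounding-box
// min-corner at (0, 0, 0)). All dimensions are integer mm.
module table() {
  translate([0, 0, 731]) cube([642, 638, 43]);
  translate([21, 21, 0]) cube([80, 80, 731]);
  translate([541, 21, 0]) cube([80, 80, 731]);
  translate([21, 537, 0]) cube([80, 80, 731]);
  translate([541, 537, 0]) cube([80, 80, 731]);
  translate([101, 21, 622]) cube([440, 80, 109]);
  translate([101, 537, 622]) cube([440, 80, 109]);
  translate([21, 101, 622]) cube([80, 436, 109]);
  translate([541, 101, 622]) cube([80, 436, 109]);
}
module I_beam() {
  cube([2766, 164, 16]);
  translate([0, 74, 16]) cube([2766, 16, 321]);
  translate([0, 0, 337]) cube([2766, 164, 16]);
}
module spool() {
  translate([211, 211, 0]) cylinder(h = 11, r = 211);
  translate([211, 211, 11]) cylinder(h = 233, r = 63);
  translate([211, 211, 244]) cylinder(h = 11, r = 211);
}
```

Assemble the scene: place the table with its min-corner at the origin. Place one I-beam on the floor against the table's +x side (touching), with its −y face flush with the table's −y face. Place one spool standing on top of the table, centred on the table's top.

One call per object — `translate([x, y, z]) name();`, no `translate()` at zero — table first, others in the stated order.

table();
translate([642, 0, 0]) I_beam();
translate([110, 108, 774]) spool();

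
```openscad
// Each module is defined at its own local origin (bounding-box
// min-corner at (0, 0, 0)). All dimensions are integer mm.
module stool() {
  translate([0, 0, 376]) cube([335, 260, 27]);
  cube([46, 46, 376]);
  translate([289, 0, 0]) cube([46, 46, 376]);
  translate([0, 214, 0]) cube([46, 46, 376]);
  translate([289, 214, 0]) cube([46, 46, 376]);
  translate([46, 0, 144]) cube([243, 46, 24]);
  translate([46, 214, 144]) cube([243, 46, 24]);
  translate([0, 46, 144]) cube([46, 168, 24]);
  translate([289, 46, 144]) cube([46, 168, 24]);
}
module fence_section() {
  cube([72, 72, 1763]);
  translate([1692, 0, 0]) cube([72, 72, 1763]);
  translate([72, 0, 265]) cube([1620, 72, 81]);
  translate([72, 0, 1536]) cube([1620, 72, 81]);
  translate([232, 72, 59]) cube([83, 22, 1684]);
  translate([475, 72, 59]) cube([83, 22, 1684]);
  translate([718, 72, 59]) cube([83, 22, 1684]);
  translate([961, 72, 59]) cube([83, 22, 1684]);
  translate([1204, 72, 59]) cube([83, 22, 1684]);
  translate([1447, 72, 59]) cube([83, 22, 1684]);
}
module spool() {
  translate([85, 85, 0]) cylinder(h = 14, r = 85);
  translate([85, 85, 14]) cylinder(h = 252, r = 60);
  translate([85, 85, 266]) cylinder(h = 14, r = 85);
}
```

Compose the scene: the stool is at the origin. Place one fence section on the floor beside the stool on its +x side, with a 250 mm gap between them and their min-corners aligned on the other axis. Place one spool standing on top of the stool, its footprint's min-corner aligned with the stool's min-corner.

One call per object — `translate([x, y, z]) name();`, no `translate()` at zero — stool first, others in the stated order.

stool();
translate([585, 0, 0]) fence_section();
translate([0, 0, 403]) spool();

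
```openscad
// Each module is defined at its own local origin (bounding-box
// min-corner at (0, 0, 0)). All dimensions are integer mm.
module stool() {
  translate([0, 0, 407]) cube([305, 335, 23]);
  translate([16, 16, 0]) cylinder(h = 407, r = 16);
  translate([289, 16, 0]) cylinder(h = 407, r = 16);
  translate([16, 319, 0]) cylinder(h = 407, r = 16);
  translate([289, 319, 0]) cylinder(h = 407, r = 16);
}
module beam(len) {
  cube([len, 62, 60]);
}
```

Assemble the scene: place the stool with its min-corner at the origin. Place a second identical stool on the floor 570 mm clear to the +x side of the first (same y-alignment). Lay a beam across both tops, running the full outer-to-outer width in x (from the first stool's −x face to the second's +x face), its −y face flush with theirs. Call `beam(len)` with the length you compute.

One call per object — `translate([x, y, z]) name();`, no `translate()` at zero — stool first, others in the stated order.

stool();
translate([875, 0, 0]) stool();
translate([0, 0, 430]) beam(1180);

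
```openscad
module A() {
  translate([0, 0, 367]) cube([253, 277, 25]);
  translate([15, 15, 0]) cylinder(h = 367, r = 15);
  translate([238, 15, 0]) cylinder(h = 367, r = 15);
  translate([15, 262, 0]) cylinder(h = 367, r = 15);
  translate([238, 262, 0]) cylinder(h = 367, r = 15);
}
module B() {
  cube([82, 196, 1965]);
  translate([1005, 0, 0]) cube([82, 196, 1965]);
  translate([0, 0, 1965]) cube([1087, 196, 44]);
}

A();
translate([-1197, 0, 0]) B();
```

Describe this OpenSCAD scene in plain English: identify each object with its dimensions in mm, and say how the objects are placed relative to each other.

A is a four-legged stool. The seat is 253×277 mm, 25 mm thick, top at z = 392 mm. It stands on four round legs, each 30 mm in diameter, from z = 0 to the seat underside, each leg's axis is inset half a diameter from the nearest pair of seat edges (so the leg's bounding box is flush with the corner).

B is a door frame. The clear opening is 923 mm wide and 1965 mm high. Two 82 mm wide jambs, 196 mm deep, stand either side of the opening from the floor to the top of the opening. A 44 mm thick head sits across the top of both jambs, spanning the full outside width of the frame.

The door frame is on the floor beside the stool on its −x side.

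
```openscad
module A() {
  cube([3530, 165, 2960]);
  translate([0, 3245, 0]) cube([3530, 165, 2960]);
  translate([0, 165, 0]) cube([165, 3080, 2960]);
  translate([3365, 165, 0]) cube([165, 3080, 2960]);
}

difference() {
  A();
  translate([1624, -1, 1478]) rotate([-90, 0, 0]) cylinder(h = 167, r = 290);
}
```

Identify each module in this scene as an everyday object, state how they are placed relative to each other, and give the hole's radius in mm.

The subtracted cylinder has r = 290 mm.

A is a house frame. The house frame has a circular hole through its front wall. The hole's radius is 290 mm.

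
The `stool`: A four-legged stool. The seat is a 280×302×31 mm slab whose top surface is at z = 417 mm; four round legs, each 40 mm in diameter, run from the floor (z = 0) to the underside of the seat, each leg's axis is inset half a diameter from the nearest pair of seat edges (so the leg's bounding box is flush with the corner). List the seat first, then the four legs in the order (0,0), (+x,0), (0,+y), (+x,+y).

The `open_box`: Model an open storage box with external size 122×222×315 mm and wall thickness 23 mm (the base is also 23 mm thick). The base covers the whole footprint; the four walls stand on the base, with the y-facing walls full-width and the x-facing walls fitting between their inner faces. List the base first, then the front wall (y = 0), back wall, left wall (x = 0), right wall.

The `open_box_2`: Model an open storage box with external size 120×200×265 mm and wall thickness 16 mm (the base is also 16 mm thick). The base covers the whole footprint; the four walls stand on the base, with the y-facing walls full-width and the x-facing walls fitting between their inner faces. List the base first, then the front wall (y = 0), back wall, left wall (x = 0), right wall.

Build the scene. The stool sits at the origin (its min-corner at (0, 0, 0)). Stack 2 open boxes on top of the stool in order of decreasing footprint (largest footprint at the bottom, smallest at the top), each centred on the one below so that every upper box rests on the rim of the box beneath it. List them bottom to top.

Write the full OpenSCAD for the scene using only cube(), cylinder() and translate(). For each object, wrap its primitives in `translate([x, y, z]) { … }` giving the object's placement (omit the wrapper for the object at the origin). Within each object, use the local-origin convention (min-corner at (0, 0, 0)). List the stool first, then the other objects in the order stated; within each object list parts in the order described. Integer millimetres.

translate([0, 0, 386]) cube([280, 302, 31]);
translate([20, 20, 0]) cylinder(h = 386, r = 20);
translate([260, 20, 0]) cylinder(h = 386, r = 20);
translate([20, 282, 0]) cylinder(h = 386, r = 20);
translate([260, 282, 0]) cylinder(h = 386, r = 20);
translate([79, 40, 417]) {
  cube([122, 222, 23]);
  translate([0, 0, 23]) cube([122, 23, 292]);
  translate([0, 199, 23]) cube([122, 23, 292]);
  translate([0, 23, 23]) cube([23, 176, 292]);
  translate([99, 23, 23]) cube([23, 176, 292]);
}
translate([80, 51, 732]) {
  cube([120, 200, 16]);
  translate([0, 0, 16]) cube([120, 16, 249]);
  translate([0, 184, 16]) cube([120, 16, 249]);
  translate([0, 16, 16]) cube([16, 168, 249]);
  translate([104, 16, 16]) cube([16, 168, 249]);
}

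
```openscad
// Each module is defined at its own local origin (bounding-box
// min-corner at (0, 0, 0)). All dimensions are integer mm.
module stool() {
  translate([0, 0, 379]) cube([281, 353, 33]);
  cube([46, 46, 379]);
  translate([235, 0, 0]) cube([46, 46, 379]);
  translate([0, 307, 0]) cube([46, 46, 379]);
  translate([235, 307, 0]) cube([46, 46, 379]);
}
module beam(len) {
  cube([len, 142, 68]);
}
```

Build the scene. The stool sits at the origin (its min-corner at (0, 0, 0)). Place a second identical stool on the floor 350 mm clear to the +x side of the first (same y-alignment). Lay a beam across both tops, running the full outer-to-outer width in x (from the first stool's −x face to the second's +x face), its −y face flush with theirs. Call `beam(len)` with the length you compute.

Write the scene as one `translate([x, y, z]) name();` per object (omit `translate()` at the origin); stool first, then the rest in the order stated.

stool();
translate([631, 0, 0]) stool();
translate([0, 0, 412]) beam(912);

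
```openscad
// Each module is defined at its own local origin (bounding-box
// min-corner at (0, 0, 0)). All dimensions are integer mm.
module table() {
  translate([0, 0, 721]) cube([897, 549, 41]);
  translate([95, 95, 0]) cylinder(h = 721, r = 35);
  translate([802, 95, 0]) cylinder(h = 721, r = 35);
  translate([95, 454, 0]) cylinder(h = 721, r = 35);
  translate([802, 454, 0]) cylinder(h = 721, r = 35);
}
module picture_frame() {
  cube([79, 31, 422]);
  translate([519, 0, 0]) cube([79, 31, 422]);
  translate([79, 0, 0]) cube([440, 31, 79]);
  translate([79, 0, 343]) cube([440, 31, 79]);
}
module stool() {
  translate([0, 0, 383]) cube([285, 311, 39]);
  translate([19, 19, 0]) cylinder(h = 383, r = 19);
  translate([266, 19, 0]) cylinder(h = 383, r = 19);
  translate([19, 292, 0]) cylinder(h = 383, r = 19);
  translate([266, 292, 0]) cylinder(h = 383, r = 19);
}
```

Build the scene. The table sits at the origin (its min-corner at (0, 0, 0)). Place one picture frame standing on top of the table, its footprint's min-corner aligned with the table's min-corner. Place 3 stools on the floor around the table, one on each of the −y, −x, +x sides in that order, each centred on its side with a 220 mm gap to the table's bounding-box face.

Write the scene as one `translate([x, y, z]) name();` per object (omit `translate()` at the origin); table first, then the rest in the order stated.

table();
translate([0, 0, 762]) picture_frame();
translate([306, -531, 0]) stool();
translate([-505, 119, 0]) stool();
translate([1117, 119, 0]) stool();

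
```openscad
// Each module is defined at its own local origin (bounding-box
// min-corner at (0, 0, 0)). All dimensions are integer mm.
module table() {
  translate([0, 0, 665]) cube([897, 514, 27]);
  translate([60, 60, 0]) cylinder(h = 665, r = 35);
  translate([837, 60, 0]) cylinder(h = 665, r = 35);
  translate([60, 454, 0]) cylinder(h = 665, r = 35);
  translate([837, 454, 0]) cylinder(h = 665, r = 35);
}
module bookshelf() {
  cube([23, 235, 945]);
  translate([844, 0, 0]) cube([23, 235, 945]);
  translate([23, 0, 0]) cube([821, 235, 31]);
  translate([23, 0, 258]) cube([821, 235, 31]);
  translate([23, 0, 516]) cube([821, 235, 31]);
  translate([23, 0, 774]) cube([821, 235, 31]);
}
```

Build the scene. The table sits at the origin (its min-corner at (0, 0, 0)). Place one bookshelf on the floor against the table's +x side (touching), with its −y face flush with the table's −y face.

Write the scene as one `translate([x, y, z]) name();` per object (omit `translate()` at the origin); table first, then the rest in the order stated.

table();
translate([897, 0, 0]) bookshelf();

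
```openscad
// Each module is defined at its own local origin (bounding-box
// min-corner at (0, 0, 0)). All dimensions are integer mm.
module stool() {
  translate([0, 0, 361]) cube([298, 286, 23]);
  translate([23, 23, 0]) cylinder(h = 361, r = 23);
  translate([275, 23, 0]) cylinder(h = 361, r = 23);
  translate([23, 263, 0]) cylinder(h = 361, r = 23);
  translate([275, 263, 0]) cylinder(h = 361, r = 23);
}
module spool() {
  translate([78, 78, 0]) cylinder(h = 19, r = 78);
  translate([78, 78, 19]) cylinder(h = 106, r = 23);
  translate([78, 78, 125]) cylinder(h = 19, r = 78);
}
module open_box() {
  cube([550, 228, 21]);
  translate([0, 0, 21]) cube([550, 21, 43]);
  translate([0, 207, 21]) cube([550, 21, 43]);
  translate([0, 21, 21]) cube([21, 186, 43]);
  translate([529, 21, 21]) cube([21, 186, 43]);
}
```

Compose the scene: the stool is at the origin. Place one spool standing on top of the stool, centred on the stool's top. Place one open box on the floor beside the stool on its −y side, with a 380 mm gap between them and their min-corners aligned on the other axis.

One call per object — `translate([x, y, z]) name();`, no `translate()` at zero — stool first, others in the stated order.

stool();
translate([71, 65, 384]) spool();
translate([0, -608, 0]) open_box();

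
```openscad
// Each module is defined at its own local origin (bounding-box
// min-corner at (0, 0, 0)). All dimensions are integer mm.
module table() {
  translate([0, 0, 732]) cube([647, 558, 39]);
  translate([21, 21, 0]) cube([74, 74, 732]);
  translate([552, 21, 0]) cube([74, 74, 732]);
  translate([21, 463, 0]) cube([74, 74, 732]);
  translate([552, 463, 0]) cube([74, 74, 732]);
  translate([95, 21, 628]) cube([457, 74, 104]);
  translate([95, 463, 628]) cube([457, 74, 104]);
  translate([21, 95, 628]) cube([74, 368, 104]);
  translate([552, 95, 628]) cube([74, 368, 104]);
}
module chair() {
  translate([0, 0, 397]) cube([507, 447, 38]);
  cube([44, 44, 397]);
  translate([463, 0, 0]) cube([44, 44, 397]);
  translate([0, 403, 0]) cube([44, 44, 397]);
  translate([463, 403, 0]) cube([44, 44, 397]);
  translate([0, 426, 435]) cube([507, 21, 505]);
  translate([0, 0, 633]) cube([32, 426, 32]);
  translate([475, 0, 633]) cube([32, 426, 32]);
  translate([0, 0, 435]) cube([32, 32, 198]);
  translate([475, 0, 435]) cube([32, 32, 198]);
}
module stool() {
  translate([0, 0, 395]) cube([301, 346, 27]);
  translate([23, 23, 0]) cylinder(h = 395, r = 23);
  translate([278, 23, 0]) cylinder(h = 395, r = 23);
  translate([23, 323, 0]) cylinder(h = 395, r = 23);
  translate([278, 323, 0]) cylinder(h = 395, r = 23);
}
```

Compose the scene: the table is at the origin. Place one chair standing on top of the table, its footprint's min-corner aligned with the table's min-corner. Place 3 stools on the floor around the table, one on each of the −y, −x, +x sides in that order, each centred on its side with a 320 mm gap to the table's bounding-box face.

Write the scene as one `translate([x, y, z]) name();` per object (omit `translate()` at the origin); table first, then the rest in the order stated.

table();
translate([0, 0, 771]) chair();
translate([173, -666, 0]) stool();
translate([-621, 106, 0]) stool();
translate([967, 106, 0]) stool();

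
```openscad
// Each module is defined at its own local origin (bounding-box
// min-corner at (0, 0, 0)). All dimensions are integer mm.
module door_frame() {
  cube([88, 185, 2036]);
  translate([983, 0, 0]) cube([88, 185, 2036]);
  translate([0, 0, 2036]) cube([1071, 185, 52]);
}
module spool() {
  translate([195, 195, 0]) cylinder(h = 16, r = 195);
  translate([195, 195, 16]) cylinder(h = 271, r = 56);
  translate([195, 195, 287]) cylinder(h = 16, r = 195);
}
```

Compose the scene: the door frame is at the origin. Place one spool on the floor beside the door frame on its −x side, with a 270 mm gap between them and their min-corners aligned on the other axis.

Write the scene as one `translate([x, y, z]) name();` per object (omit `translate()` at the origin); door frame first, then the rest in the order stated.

door_frame();
translate([-660, 0, 0]) spool();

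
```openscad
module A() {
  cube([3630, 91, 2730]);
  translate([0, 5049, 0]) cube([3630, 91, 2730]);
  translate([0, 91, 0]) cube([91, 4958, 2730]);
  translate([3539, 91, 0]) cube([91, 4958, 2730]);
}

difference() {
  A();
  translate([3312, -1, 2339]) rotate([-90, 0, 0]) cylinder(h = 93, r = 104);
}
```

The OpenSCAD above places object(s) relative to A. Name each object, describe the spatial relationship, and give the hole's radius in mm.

A is a house frame. The house frame has a circular hole through its front wall. The hole's radius is 104 mm.

The subtracted cylinder has r = 104 mm.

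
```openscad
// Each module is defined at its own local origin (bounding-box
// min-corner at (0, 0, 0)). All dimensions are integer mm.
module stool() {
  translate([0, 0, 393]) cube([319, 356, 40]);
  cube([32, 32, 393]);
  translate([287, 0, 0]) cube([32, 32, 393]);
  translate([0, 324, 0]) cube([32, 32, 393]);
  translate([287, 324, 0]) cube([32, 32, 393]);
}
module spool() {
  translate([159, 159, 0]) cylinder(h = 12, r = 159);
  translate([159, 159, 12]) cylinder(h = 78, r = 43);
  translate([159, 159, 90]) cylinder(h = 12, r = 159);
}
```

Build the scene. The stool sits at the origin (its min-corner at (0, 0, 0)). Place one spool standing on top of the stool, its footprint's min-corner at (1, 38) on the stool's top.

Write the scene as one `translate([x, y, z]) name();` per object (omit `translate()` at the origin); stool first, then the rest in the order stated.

stool();
translate([1, 38, 433]) spool();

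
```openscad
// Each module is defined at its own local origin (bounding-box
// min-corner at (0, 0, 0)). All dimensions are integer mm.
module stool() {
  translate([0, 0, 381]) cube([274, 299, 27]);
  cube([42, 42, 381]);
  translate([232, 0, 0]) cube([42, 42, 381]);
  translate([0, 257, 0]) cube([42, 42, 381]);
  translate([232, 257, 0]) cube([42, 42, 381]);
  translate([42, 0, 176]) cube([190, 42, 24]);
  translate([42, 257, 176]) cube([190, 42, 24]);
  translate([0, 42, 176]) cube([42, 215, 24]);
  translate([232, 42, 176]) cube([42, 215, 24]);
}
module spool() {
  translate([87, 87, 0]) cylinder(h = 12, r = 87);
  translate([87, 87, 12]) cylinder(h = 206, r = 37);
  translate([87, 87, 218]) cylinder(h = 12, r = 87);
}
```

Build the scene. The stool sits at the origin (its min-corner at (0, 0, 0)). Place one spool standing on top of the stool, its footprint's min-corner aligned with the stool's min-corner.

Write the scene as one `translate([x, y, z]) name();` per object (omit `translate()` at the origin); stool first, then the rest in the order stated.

stool();
translate([0, 0, 408]) spool();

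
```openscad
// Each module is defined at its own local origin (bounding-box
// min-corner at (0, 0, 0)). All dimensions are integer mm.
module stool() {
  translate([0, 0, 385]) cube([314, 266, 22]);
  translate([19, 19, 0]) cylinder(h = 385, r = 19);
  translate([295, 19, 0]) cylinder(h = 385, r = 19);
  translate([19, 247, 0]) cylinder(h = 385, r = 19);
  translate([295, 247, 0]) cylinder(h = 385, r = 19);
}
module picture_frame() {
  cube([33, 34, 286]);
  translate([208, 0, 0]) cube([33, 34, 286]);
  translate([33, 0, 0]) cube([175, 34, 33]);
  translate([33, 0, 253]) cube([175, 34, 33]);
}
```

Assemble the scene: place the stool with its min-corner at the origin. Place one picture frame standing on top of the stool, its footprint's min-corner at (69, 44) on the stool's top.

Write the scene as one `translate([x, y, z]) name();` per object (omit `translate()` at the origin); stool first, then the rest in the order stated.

stool();
translate([69, 44, 407]) picture_frame();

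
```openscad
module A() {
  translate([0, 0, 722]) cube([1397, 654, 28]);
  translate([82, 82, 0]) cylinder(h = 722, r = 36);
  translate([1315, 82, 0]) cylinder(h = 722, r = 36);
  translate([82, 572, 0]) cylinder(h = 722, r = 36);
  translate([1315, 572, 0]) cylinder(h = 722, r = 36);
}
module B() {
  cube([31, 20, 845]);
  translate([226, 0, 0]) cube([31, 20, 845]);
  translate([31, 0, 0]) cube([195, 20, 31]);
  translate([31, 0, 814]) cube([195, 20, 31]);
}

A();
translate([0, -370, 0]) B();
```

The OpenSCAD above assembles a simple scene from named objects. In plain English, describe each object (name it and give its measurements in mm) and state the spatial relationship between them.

A is a table with a 1397×654 mm rectangular top, 28 mm thick, top surface at z = 750 mm, supported by four round legs of 72 mm diameter, each leg's bounding box inset 46 mm from the nearest pair of top edges, running from the floor.

B is a rectangular picture frame lying in the x–z plane (depth along y). The opening is 195 mm wide (x) by 783 mm tall (z), surrounded by a border 31 mm wide on all four sides. The frame is 20 mm deep and is made of two full-height vertical stiles with two horizontal rails fitted between them.

The picture frame is on the floor beside the table on its −y side.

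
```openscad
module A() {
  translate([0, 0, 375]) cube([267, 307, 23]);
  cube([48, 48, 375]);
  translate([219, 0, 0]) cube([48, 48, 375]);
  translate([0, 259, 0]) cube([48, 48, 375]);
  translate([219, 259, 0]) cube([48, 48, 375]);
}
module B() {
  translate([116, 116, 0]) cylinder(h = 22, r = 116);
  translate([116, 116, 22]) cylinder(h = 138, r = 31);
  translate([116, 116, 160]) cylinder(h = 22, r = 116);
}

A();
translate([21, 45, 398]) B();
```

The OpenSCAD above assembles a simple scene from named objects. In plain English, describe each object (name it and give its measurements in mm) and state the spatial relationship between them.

A is a simple wooden stool: a rectangular seat 267 mm (x) by 307 mm (y), 23 mm thick, top face at z = 398 mm, on four square legs, each 48×48 mm in cross-section. The legs rest on z = 0, each flush with a corner of the seat.

B is a spool: two coaxial disc flanges of radius 116 mm and thickness 22 mm, joined by a core cylinder of radius 31 mm and height 138 mm. The lower flange rests on z = 0 and the three cylinders share a vertical axis.

The spool is on top of the stool.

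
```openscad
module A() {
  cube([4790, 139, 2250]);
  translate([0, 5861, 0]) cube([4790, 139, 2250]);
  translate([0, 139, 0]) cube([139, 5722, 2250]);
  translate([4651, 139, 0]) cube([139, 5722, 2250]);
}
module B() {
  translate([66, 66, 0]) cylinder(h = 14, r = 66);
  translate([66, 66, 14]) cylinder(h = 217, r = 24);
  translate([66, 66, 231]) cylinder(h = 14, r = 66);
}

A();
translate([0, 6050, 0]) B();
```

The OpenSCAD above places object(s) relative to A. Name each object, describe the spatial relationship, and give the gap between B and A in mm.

A is a house frame. B is a spool. The spool is on the floor beside the house frame on its +y side. The gap between the spool and the house frame is 50 mm.

The spool's nearest face is 50 mm from the house frame's +y face.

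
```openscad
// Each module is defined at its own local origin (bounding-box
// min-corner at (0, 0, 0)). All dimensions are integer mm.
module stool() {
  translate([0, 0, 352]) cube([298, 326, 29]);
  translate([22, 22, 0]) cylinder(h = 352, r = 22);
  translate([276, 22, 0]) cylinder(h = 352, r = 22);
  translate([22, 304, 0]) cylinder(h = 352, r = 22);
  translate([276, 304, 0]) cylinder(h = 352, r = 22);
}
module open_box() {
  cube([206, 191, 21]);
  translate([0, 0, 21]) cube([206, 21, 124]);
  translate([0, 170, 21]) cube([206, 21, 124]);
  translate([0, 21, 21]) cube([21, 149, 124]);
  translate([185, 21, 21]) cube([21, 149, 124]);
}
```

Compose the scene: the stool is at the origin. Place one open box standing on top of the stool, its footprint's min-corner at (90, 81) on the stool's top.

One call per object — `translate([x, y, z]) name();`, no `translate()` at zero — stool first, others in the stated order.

stool();
translate([90, 81, 381]) open_box();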